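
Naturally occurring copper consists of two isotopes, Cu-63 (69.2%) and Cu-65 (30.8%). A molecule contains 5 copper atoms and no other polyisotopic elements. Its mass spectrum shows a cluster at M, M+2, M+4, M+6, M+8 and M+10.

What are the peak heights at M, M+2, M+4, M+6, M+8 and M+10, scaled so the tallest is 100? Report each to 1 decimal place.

44.9 : 100.0 : 89.0 : 39.6 : 8.8 : 0.8

Each Cu atom is independently Cu-63 (p = 0.692) or Cu-65 (q = 0.308); the cluster is the binomial expansion (p + q)^5.
P(M) = 0.692^5 = 0.158683
P(M+2) = 5 × 0.692^4 × 0.308^1 = 0.353139
P(M+4) = 10 × 0.692^3 × 0.308^2 = 0.314355
P(M+6) = 10 × 0.692^2 × 0.308^3 = 0.139915
P(M+8) = 5 × 0.692^1 × 0.308^4 = 0.031137
P(M+10) = 0.308^5 = 0.002772
The M+2 peak is largest (0.353139); scaling to 100 gives 44.9 : 100.0 : 89.0 : 39.6 : 8.8 : 0.8.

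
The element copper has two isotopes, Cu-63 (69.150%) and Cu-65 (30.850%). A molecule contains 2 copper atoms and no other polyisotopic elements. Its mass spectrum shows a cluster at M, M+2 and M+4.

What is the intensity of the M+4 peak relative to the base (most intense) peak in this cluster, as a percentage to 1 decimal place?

19.9%

Binomial terms of (0.69150 + 0.30850)^2: M 0.4782, M+2 0.4267, M+4 0.0952 → M is the base peak.
P(M) = C(2,0) × 0.69150^2 × 0.30850^0 = 1 × 0.47817225 × 1.0000 = 0.478172 (base)
P(M+4) = C(2,2) × 0.69150^0 × 0.30850^2 = 1 × 1.0000 × 0.09517225 = 0.095172
Relative intensity = 0.095172 / 0.478172 × 100 = 19.9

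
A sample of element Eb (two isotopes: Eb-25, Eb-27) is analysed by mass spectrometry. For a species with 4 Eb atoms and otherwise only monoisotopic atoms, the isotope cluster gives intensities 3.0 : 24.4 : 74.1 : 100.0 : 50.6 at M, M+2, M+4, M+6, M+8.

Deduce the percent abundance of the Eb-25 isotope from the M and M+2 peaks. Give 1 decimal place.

Let p = fractional abundance of Eb-25. I(M+2)/I(M) = [C(4,1)·p^3·(1−p)] / p^4 = 4·(1−p)/p = 24.4/3.0 = 8.1333
(1−p)/p = 8.1333/4 = 2.0333  ⇒  p = 1/(1 + 2.0333) = 0.3297
Eb-25: 33.0%, Eb-27: 67.0%.

33.0%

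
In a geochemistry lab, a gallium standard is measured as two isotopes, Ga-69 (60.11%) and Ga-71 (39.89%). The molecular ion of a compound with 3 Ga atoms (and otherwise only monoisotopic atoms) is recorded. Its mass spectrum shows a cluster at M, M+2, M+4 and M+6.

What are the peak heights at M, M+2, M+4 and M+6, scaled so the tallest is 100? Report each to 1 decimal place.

The 3 Ga atoms are independent, so intensities follow the terms of (0.6011 + 0.3989)^3.
P(M) = 0.6011^3 = 0.217190
P(M+2) = 3 × 0.6011^2 × 0.3989^1 = 0.432393
P(M+4) = 3 × 0.6011^1 × 0.3989^2 = 0.286943
P(M+6) = 0.3989^3 = 0.063473
The M+2 peak is largest (0.432393); scaling to 100 gives 50.2 : 100.0 : 66.4 : 14.7.

50.2 : 100.0 : 66.4 : 14.7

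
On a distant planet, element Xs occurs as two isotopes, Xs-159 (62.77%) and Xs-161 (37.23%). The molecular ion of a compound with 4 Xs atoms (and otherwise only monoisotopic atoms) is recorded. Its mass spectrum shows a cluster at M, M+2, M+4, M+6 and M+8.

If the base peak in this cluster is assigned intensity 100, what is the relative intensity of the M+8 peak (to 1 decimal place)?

Term probabilities: M 0.1552, M+2 0.3683, M+4 0.3277, M+6 0.1296, M+8 0.0192. Base peak = M+2.
P(M+2) = C(4,1) × 0.6277^3 × 0.3723^1 = 4 × 0.24731838 × 0.3723 = 0.368307 (base)
P(M+8) = C(4,4) × 0.6277^0 × 0.3723^4 = 1 × 1.0000 × 0.01921198 = 0.019212
Relative intensity = 0.019212 / 0.368307 × 100 = 5.2

5.2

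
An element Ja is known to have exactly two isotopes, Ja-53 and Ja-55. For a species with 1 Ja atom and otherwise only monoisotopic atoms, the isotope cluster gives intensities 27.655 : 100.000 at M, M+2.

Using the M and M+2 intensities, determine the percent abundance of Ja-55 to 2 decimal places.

Write p for the Ja-53 fraction. I(M+2)/I(M) = [C(1,1)·p^0·(1−p)] / p^1 = 1·(1−p)/p = 100.000/27.655 = 3.6160
(1−p)/p = 3.6160/1 = 3.6160  ⇒  p = 1/(1 + 3.6160) = 0.2166
Ja-53: 21.66%, Ja-55: 78.34%.

78.34%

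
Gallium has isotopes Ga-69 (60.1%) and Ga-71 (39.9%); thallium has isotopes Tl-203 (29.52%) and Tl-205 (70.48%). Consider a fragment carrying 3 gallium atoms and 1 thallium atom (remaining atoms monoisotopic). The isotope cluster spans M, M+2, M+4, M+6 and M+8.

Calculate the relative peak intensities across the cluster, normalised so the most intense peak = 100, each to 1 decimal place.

Gallium pattern (n=3): 0.2170818 : 0.4323576 : 0.2870394 : 0.0635212
Thallium pattern (n=1): 0.2952 : 0.7048
Convolve the two distributions (both contribute in 2-u steps):
  M: 0.2170818×0.2952 = 0.064083
  M+2: 0.2170818×0.7048 + 0.4323576×0.2952 = 0.280631
  M+4: 0.4323576×0.7048 + 0.2870394×0.2952 = 0.389460
  M+6: 0.2870394×0.7048 + 0.0635212×0.2952 = 0.221057
  M+8: 0.0635212×0.7048 = 0.044770
Scale to base peak (0.389460) = 100: 16.5 : 72.1 : 100.0 : 56.8 : 11.5

16.5 : 72.1 : 100.0 : 56.8 : 11.5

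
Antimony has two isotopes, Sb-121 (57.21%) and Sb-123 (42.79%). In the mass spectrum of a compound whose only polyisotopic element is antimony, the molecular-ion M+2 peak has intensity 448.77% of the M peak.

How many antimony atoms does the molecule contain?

6

For n independent Sb atoms, I(M+2)/I(M) = n · (abundance Sb-123) / (abundance Sb-121) = n · 0.4279/0.5721.
n = 4.4877 × 0.5721/0.4279 = 6.00 ≈ 6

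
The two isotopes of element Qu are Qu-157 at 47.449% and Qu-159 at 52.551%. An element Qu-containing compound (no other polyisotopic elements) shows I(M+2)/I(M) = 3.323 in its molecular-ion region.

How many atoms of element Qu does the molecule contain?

With n Qu atoms, P(M+2)/P(M) = C(n,1)·p^(n−1)q / p^n = n·q/p = n · 0.52551/0.47449.
n = 3.323 × 0.47449/0.52551 = 3.00 ≈ 3

3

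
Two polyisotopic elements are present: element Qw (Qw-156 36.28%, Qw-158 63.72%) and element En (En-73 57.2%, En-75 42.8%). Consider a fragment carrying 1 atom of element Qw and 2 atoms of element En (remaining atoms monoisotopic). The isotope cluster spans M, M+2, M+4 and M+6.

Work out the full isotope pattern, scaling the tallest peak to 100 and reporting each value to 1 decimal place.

Element Qw pattern (n=1): 0.3628 : 0.6372
Element En pattern (n=2): 0.327184 : 0.489632 : 0.183184
Convolve the two distributions (both contribute in 2-u steps):
  M: 0.3628×0.327184 = 0.118702
  M+2: 0.3628×0.489632 + 0.6372×0.327184 = 0.386120
  M+4: 0.3628×0.183184 + 0.6372×0.489632 = 0.378453
  M+6: 0.6372×0.183184 = 0.116725
Scale to base peak (0.386120) = 100: 30.7 : 100.0 : 98.0 : 30.2

30.7 : 100.0 : 98.0 : 30.2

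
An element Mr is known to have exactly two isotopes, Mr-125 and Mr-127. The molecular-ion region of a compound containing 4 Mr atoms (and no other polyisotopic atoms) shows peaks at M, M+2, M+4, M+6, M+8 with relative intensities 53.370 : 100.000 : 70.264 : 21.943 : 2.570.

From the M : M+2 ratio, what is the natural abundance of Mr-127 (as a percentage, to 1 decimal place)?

Let p = fractional abundance of Mr-125. I(M+2)/I(M) = [C(4,1)·p^3·(1−p)] / p^4 = 4·(1−p)/p = 100.000/53.370 = 1.8737
(1−p)/p = 1.8737/4 = 0.4684  ⇒  p = 1/(1 + 0.4684) = 0.6810
Mr-125: 68.1%, Mr-127: 31.9%.

31.9%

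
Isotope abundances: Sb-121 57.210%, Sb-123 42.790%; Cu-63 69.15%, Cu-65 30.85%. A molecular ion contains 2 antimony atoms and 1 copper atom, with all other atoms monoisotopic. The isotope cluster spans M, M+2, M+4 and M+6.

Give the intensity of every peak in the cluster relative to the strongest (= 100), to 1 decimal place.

51.5 : 100.0 : 63.2 : 12.9

Antimony pattern (n=2): 0.32729841 : 0.48960318 : 0.18309841
Copper pattern (n=1): 0.6915 : 0.3085
Convolve the two distributions (both contribute in 2-u steps):
  M: 0.32729841×0.6915 = 0.226327
  M+2: 0.32729841×0.3085 + 0.48960318×0.6915 = 0.439532
  M+4: 0.48960318×0.3085 + 0.18309841×0.6915 = 0.277655
  M+6: 0.18309841×0.3085 = 0.056486
Scale to base peak (0.439532) = 100: 51.5 : 100.0 : 63.2 : 12.9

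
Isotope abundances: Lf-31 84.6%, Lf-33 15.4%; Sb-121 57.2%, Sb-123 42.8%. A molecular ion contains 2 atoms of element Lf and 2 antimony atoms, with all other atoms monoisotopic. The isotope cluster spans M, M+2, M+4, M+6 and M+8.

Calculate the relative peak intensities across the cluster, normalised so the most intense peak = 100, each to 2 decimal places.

Element Lf pattern (n=2): 0.715716 : 0.260568 : 0.023716
Antimony pattern (n=2): 0.327184 : 0.489632 : 0.183184
Convolve the two distributions (both contribute in 2-u steps):
  M: 0.715716×0.327184 = 0.234171
  M+2: 0.715716×0.489632 + 0.260568×0.327184 = 0.435691
  M+4: 0.715716×0.183184 + 0.260568×0.489632 + 0.023716×0.327184 = 0.266450
  M+6: 0.260568×0.183184 + 0.023716×0.489632 = 0.059344
  M+8: 0.023716×0.183184 = 0.004344
Scale to base peak (0.435691) = 100: 53.75 : 100.00 : 61.16 : 13.62 : 1.00

53.75 : 100.00 : 61.16 : 13.62 : 1.00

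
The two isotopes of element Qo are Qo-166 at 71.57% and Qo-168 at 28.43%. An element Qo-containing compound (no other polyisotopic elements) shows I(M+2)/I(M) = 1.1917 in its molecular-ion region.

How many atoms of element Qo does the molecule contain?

With n Qo atoms, P(M+2)/P(M) = C(n,1)·p^(n−1)q / p^n = n·q/p = n · 0.2843/0.7157.
n = 1.1917 × 0.7157/0.2843 = 3.00 ≈ 3

3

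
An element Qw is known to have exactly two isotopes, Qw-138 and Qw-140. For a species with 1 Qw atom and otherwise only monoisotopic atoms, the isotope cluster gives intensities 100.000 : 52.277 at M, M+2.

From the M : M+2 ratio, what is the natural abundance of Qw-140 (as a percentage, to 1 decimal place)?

34.3%

If p is the fraction of Qw that is Qw-138, then I(M+2)/I(M) = [C(1,1)·p^0·(1−p)] / p^1 = 1·(1−p)/p = 52.277/100.000 = 0.5228
(1−p)/p = 0.5228/1 = 0.5228  ⇒  p = 1/(1 + 0.5228) = 0.6567
Qw-138: 65.7%, Qw-140: 34.3%.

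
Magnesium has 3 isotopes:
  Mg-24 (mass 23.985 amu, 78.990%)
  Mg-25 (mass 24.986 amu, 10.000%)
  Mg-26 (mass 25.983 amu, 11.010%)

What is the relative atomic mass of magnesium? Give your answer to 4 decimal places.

24.3051 amu

The abundance-weighted mean is 0.78990 × 23.985 + 0.10000 × 24.986 + 0.11010 × 25.983
= 18.94575 + 2.49860 + 2.86073 = 24.30508 amu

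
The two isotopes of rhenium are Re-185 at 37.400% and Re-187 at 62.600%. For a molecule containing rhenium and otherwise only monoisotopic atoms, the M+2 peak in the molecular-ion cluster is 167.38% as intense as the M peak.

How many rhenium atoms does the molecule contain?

With n Re atoms, P(M+2)/P(M) = C(n,1)·p^(n−1)q / p^n = n·q/p = n · 0.62600/0.37400.
n = 1.6738 × 0.37400/0.62600 = 1.00 ≈ 1

1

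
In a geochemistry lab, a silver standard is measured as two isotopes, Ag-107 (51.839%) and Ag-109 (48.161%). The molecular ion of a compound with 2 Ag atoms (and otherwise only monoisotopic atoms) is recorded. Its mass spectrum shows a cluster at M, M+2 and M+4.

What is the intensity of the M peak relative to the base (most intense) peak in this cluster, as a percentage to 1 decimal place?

Term probabilities: M 0.2687, M+2 0.4993, M+4 0.2319. Base peak = M+2.
P(M+2) = C(2,1) × 0.51839^1 × 0.48161^1 = 2 × 0.51839 × 0.48161 = 0.499324 (base)
P(M) = C(2,0) × 0.51839^2 × 0.48161^0 = 1 × 0.26872819 × 1.0000 = 0.268728
Relative intensity = 0.268728 / 0.499324 × 100 = 53.8

53.8%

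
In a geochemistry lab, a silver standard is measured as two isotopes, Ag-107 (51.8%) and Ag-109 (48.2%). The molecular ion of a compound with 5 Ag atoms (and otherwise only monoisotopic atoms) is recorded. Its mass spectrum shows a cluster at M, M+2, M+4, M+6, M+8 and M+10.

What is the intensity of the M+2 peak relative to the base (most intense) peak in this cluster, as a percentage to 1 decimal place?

53.7%

Term probabilities: M 0.0373, M+2 0.1735, M+4 0.3229, M+6 0.3005, M+8 0.1398, M+10 0.0260. Base peak = M+4.
P(M+4) = C(5,2) × 0.518^3 × 0.482^2 = 10 × 0.13899183 × 0.232324 = 0.322911 (base)
P(M+2) = C(5,1) × 0.518^4 × 0.482^1 = 5 × 0.07199777 × 0.4820 = 0.173515
Relative intensity = 0.173515 / 0.322911 × 100 = 53.7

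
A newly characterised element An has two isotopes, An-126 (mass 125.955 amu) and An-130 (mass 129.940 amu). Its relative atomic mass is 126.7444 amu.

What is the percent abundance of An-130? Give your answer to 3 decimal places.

Writing the weighted mean with unknown fraction x of An-126:
125.955·x + 129.940·(1 − x) = 126.7444
(125.955 − 129.940)·x = 126.7444 − 129.940
x = -3.1956 / -3.985 = 0.80191 → 80.191% An-126, 19.809% An-130.

19.809%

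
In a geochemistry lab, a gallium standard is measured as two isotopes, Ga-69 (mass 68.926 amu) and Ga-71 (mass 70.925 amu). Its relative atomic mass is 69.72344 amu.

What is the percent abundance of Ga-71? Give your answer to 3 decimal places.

Let x be the fractional abundance of Ga-69; then Ga-71 has abundance 1 − x.
68.926·x + 70.925·(1 − x) = 69.72344
(68.926 − 70.925)·x = 69.72344 − 70.925
x = -1.20156 / -1.999 = 0.60108 → 60.108% Ga-69, 39.892% Ga-71.

39.892%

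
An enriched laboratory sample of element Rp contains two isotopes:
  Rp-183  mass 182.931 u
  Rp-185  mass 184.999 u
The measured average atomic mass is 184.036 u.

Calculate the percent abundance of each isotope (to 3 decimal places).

Writing the weighted mean with unknown fraction x of Rp-183:
182.931·x + 184.999·(1 − x) = 184.036
(182.931 − 184.999)·x = 184.036 − 184.999
x = -0.963 / -2.068 = 0.46567 → 46.567% Rp-183, 53.433% Rp-185.

Rp-183: 46.567%, Rp-185: 53.433%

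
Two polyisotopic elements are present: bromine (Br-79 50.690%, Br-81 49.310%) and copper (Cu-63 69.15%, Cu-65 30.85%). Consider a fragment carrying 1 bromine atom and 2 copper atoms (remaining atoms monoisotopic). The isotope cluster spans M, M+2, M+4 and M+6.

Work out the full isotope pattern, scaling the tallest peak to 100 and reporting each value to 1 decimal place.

53.6 : 100.0 : 57.2 : 10.4

Bromine pattern (n=1): 0.5069 : 0.4931
Copper pattern (n=2): 0.47817225 : 0.4266555 : 0.09517225
Convolve the two distributions (both contribute in 2-u steps):
  M: 0.5069×0.47817225 = 0.242386
  M+2: 0.5069×0.4266555 + 0.4931×0.47817225 = 0.452058
  M+4: 0.5069×0.09517225 + 0.4931×0.4266555 = 0.258627
  M+6: 0.4931×0.09517225 = 0.046929
Scale to base peak (0.452058) = 100: 53.6 : 100.0 : 57.2 : 10.4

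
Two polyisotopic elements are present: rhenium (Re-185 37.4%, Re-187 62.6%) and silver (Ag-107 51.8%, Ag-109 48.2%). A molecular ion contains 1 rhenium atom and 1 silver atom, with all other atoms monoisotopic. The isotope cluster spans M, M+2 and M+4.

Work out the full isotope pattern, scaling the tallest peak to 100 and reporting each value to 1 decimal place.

Rhenium pattern (n=1): 0.3740 : 0.6260
Silver pattern (n=1): 0.5180 : 0.4820
Convolve the two distributions (both contribute in 2-u steps):
  M: 0.3740×0.5180 = 0.193732
  M+2: 0.3740×0.4820 + 0.6260×0.5180 = 0.504536
  M+4: 0.6260×0.4820 = 0.301732
Scale to base peak (0.504536) = 100: 38.4 : 100.0 : 59.8

38.4 : 100.0 : 59.8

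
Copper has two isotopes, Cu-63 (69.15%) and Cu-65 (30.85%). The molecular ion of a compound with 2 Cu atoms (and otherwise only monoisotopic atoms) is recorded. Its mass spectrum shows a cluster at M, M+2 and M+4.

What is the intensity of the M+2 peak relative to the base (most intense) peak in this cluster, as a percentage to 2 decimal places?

89.23%

Term probabilities: M 0.4782, M+2 0.4267, M+4 0.0952. Base peak = M.
P(M) = C(2,0) × 0.6915^2 × 0.3085^0 = 1 × 0.47817225 × 1.0000 = 0.478172 (base)
P(M+2) = C(2,1) × 0.6915^1 × 0.3085^1 = 2 × 0.6915 × 0.3085 = 0.426656
Relative intensity = 0.426656 / 0.478172 × 100 = 89.23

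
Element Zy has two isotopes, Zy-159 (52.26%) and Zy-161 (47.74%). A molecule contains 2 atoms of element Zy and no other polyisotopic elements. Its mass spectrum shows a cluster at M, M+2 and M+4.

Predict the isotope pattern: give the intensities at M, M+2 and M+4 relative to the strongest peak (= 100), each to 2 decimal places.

54.73 : 100.00 : 45.68

The 2 Zy atoms are independent, so intensities follow the terms of (0.5226 + 0.4774)^2.
P(M) = 0.5226^2 = 0.273111
P(M+2) = 2 × 0.5226^1 × 0.4774^1 = 0.498978
P(M+4) = 0.4774^2 = 0.227911
The M+2 peak is largest (0.498978); scaling to 100 gives 54.73 : 100.00 : 45.68.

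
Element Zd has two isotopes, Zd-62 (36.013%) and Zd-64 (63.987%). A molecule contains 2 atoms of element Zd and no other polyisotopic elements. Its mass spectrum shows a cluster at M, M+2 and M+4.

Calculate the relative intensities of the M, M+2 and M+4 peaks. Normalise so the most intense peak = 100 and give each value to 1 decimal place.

28.1 : 100.0 : 88.8

Expanding (0.36013 + 0.63987)^2:
P(M) = 0.36013^2 = 0.129694
P(M+2) = 2 × 0.36013^1 × 0.63987^1 = 0.460873
P(M+4) = 0.63987^2 = 0.409434
The M+2 peak is largest (0.460873); scaling to 100 gives 28.1 : 100.0 : 88.8.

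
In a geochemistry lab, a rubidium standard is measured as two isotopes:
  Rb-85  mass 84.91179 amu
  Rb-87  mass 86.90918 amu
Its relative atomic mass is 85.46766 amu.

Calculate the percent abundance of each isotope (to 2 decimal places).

Let x be the fractional abundance of Rb-85; then Rb-87 has abundance 1 − x.
84.91179·x + 86.90918·(1 − x) = 85.46766
(84.91179 − 86.90918)·x = 85.46766 − 86.90918
x = -1.44152 / -1.99739 = 0.72170 → 72.17% Rb-85, 27.83% Rb-87.

Rb-85: 72.17%, Rb-87: 27.83%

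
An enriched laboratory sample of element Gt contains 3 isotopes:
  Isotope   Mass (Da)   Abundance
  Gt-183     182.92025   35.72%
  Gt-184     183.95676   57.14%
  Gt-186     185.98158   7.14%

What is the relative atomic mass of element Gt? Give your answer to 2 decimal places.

Ar = Σ fᵢ·mᵢ = 0.3572 × 182.92025 + 0.5714 × 183.95676 + 0.0714 × 185.98158
= 65.339113 + 105.112893 + 13.279085 = 183.731091 Da

183.73 Da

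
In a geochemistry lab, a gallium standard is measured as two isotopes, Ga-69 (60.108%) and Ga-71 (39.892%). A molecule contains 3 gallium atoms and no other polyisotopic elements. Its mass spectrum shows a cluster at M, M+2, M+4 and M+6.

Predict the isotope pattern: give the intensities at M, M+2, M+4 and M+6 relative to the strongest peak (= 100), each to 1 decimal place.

Each Ga atom is independently Ga-69 (p = 0.60108) or Ga-71 (q = 0.39892); the cluster is the binomial expansion (p + q)^3.
P(M) = 0.60108^3 = 0.217169
P(M+2) = 3 × 0.60108^2 × 0.39892^1 = 0.432386
P(M+4) = 3 × 0.60108^1 × 0.39892^2 = 0.286963
P(M+6) = 0.39892^3 = 0.063483
The M+2 peak is largest (0.432386); scaling to 100 gives 50.2 : 100.0 : 66.4 : 14.7.

50.2 : 100.0 : 66.4 : 14.7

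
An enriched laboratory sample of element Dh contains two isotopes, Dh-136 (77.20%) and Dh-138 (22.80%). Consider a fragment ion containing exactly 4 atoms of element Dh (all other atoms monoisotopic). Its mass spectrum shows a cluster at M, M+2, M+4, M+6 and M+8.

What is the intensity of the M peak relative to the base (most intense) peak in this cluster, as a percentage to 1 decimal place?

84.6%

Binomial terms of (0.7720 + 0.2280)^4: M 0.3552, M+2 0.4196, M+4 0.1859, M+6 0.0366, M+8 0.0027 → M+2 is the base peak.
P(M+2) = C(4,1) × 0.7720^3 × 0.2280^1 = 4 × 0.46009965 × 0.2280 = 0.419611 (base)
P(M) = C(4,0) × 0.7720^4 × 0.2280^0 = 1 × 0.35519693 × 1.0000 = 0.355197
Relative intensity = 0.355197 / 0.419611 × 100 = 84.6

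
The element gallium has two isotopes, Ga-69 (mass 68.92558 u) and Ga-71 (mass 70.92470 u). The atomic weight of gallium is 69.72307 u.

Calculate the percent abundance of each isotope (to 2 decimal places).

Ga-69: 60.11%, Ga-71: 39.89%

Let x be the fractional abundance of Ga-69; then Ga-71 has abundance 1 − x.
68.92558·x + 70.92470·(1 − x) = 69.72307
(68.92558 − 70.92470)·x = 69.72307 − 70.92470
x = -1.20163 / -1.99912 = 0.60108 → 60.11% Ga-69, 39.89% Ga-71.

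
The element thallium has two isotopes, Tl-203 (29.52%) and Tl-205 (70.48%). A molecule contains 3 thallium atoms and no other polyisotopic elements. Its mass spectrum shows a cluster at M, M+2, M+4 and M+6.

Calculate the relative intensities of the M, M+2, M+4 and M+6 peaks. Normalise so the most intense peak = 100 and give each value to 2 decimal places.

Each Tl atom is independently Tl-203 (p = 0.2952) or Tl-205 (q = 0.7048); the cluster is the binomial expansion (p + q)^3.
P(M) = 0.2952^3 = 0.025725
P(M+2) = 3 × 0.2952^2 × 0.7048^1 = 0.184255
P(M+4) = 3 × 0.2952^1 × 0.7048^2 = 0.439916
P(M+6) = 0.7048^3 = 0.350104
The M+4 peak is largest (0.439916); scaling to 100 gives 5.85 : 41.88 : 100.00 : 79.58.

5.85 : 41.88 : 100.00 : 79.58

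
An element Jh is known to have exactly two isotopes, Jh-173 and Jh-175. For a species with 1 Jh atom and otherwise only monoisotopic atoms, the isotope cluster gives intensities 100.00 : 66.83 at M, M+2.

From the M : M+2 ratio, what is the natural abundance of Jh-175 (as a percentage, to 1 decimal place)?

40.1%

Write p for the Jh-173 fraction. I(M+2)/I(M) = [C(1,1)·p^0·(1−p)] / p^1 = 1·(1−p)/p = 66.83/100.00 = 0.6683
(1−p)/p = 0.6683/1 = 0.6683  ⇒  p = 1/(1 + 0.6683) = 0.5994
Jh-173: 59.9%, Jh-175: 40.1%.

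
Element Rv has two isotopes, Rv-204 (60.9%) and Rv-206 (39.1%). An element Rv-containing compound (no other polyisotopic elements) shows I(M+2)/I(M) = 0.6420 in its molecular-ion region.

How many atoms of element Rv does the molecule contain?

1

With n Rv atoms, P(M+2)/P(M) = C(n,1)·p^(n−1)q / p^n = n·q/p = n · 0.391/0.609.
n = 0.6420 × 0.609/0.391 = 1.00 ≈ 1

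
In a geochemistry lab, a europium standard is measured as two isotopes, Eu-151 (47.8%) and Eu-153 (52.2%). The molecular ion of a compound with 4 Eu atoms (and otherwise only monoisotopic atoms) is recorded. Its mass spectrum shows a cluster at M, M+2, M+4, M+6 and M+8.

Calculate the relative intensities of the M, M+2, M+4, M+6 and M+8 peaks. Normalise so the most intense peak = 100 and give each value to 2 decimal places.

Expanding (0.478 + 0.522)^4:
P(M) = 0.478^4 = 0.052205
P(M+2) = 4 × 0.478^3 × 0.522^1 = 0.228042
P(M+4) = 6 × 0.478^2 × 0.522^2 = 0.373549
P(M+6) = 4 × 0.478^1 × 0.522^3 = 0.271956
P(M+8) = 0.522^4 = 0.074248
The M+4 peak is largest (0.373549); scaling to 100 gives 13.98 : 61.05 : 100.00 : 72.80 : 19.88.

13.98 : 61.05 : 100.00 : 72.80 : 19.88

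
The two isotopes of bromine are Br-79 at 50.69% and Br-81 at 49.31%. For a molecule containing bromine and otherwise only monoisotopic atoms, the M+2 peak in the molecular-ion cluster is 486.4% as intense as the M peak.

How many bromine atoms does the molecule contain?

With n Br atoms, P(M+2)/P(M) = C(n,1)·p^(n−1)q / p^n = n·q/p = n · 0.4931/0.5069.
n = 4.864 × 0.5069/0.4931 = 5.00 ≈ 5

5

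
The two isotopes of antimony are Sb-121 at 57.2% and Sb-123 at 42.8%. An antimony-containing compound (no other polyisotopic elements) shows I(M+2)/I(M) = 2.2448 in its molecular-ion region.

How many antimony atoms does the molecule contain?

For n independent Sb atoms, I(M+2)/I(M) = n · (abundance Sb-123) / (abundance Sb-121) = n · 0.428/0.572.
n = 2.2448 × 0.572/0.428 = 3.00 ≈ 3

3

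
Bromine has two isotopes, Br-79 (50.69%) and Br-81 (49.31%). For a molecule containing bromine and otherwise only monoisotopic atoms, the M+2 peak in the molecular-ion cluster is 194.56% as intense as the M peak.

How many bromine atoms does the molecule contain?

The M+2/M ratio from n Br atoms is n · q/p = n · 0.4931/0.5069.
n = 1.9456 × 0.5069/0.4931 = 2.00 ≈ 2

2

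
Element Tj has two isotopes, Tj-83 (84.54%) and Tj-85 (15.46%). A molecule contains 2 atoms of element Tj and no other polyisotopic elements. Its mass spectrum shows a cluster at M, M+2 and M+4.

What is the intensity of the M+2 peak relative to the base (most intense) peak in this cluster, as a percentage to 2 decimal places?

36.57%

Binomial terms of (0.8454 + 0.1546)^2: M 0.7147, M+2 0.2614, M+4 0.0239 → M is the base peak.
P(M) = C(2,0) × 0.8454^2 × 0.1546^0 = 1 × 0.71470116 × 1.0000 = 0.714701 (base)
P(M+2) = C(2,1) × 0.8454^1 × 0.1546^1 = 2 × 0.8454 × 0.1546 = 0.261398
Relative intensity = 0.261398 / 0.714701 × 100 = 36.57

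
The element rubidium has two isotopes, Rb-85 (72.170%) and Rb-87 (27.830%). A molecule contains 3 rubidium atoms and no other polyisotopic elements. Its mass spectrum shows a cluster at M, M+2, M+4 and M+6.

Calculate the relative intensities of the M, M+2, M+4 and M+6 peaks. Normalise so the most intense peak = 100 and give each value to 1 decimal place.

86.4 : 100.0 : 38.6 : 5.0

The 3 Rb atoms are independent, so intensities follow the terms of (0.72170 + 0.27830)^3.
P(M) = 0.72170^3 = 0.375898
P(M+2) = 3 × 0.72170^2 × 0.27830^1 = 0.434858
P(M+4) = 3 × 0.72170^1 × 0.27830^2 = 0.167689
P(M+6) = 0.27830^3 = 0.021555
The M+2 peak is largest (0.434858); scaling to 100 gives 86.4 : 100.0 : 38.6 : 5.0.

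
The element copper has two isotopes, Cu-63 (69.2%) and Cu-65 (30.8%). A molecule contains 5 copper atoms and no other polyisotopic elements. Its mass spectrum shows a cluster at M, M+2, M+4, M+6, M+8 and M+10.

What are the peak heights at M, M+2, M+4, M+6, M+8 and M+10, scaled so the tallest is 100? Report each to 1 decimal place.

44.9 : 100.0 : 89.0 : 39.6 : 8.8 : 0.8

Each Cu atom is independently Cu-63 (p = 0.692) or Cu-65 (q = 0.308); the cluster is the binomial expansion (p + q)^5.
P(M) = 0.692^5 = 0.158683
P(M+2) = 5 × 0.692^4 × 0.308^1 = 0.353139
P(M+4) = 10 × 0.692^3 × 0.308^2 = 0.314355
P(M+6) = 10 × 0.692^2 × 0.308^3 = 0.139915
P(M+8) = 5 × 0.692^1 × 0.308^4 = 0.031137
P(M+10) = 0.308^5 = 0.002772
The M+2 peak is largest (0.353139); scaling to 100 gives 44.9 : 100.0 : 89.0 : 39.6 : 8.8 : 0.8.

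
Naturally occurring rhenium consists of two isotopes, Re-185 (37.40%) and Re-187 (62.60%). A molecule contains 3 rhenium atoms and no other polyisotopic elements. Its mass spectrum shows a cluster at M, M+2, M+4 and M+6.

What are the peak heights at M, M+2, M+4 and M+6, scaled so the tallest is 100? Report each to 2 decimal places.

Each Re atom is independently Re-185 (p = 0.3740) or Re-187 (q = 0.6260); the cluster is the binomial expansion (p + q)^3.
P(M) = 0.3740^3 = 0.052314
P(M+2) = 3 × 0.3740^2 × 0.6260^1 = 0.262687
P(M+4) = 3 × 0.3740^1 × 0.6260^2 = 0.439685
P(M+6) = 0.6260^3 = 0.245314
The M+4 peak is largest (0.439685); scaling to 100 gives 11.90 : 59.74 : 100.00 : 55.79.

11.90 : 59.74 : 100.00 : 55.79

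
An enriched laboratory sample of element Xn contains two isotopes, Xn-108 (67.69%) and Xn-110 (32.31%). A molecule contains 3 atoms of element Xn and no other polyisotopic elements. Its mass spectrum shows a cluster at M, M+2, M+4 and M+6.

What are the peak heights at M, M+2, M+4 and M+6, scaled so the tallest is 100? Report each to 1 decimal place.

69.8 : 100.0 : 47.7 : 7.6

Expanding (0.6769 + 0.3231)^3:
P(M) = 0.6769^3 = 0.310151
P(M+2) = 3 × 0.6769^2 × 0.3231^1 = 0.444127
P(M+4) = 3 × 0.6769^1 × 0.3231^2 = 0.211992
P(M+6) = 0.3231^3 = 0.033730
The M+2 peak is largest (0.444127); scaling to 100 gives 69.8 : 100.0 : 47.7 : 7.6.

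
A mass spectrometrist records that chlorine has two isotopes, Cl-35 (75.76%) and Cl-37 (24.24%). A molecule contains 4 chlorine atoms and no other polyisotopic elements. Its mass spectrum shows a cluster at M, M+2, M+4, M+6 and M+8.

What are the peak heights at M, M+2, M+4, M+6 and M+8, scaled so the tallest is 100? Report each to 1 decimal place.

78.1 : 100.0 : 48.0 : 10.2 : 0.8

The 4 Cl atoms are independent, so intensities follow the terms of (0.7576 + 0.2424)^4.
P(M) = 0.7576^4 = 0.329428
P(M+2) = 4 × 0.7576^3 × 0.2424^1 = 0.421612
P(M+4) = 6 × 0.7576^2 × 0.2424^2 = 0.202347
P(M+6) = 4 × 0.7576^1 × 0.2424^3 = 0.043162
P(M+8) = 0.2424^4 = 0.003452
The M+2 peak is largest (0.421612); scaling to 100 gives 78.1 : 100.0 : 48.0 : 10.2 : 0.8.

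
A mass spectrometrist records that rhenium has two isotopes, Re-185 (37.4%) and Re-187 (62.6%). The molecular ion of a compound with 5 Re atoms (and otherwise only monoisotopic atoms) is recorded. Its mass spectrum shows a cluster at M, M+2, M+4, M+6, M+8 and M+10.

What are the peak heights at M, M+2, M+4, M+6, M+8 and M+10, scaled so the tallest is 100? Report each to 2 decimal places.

2.13 : 17.85 : 59.74 : 100.00 : 83.69 : 28.02

Expanding (0.374 + 0.626)^5:
P(M) = 0.374^5 = 0.007317
P(M+2) = 5 × 0.374^4 × 0.626^1 = 0.061239
P(M+4) = 10 × 0.374^3 × 0.626^2 = 0.205005
P(M+6) = 10 × 0.374^2 × 0.626^3 = 0.343136
P(M+8) = 5 × 0.374^1 × 0.626^4 = 0.287170
P(M+10) = 0.626^5 = 0.096133
The M+6 peak is largest (0.343136); scaling to 100 gives 2.13 : 17.85 : 59.74 : 100.00 : 83.69 : 28.02.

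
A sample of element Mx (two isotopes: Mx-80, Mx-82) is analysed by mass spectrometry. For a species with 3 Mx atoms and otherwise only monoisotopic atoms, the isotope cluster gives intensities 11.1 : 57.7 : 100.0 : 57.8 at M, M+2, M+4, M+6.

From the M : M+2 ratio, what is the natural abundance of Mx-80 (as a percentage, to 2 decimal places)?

If p is the fraction of Mx that is Mx-80, then I(M+2)/I(M) = [C(3,1)·p^2·(1−p)] / p^3 = 3·(1−p)/p = 57.7/11.1 = 5.1982
(1−p)/p = 5.1982/3 = 1.7327  ⇒  p = 1/(1 + 1.7327) = 0.3659
Mx-80: 36.59%, Mx-82: 63.41%.

36.59%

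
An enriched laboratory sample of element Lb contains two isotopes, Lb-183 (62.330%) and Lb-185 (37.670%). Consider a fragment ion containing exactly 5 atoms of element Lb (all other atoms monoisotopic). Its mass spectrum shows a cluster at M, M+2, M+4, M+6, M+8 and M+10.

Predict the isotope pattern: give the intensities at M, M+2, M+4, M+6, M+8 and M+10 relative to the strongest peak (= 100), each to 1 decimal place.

Each Lb atom is independently Lb-183 (p = 0.62330) or Lb-185 (q = 0.37670); the cluster is the binomial expansion (p + q)^5.
P(M) = 0.62330^5 = 0.094077
P(M+2) = 5 × 0.62330^4 × 0.37670^1 = 0.284285
P(M+4) = 10 × 0.62330^3 × 0.37670^2 = 0.343623
P(M+6) = 10 × 0.62330^2 × 0.37670^3 = 0.207674
P(M+8) = 5 × 0.62330^1 × 0.37670^4 = 0.062755
P(M+10) = 0.37670^5 = 0.007585
The M+4 peak is largest (0.343623); scaling to 100 gives 27.4 : 82.7 : 100.0 : 60.4 : 18.3 : 2.2.

27.4 : 82.7 : 100.0 : 60.4 : 18.3 : 2.2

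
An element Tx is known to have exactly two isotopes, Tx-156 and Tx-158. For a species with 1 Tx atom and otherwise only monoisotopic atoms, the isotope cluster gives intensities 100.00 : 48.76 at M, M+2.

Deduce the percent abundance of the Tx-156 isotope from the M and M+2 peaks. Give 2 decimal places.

Let p = fractional abundance of Tx-156. I(M+2)/I(M) = [C(1,1)·p^0·(1−p)] / p^1 = 1·(1−p)/p = 48.76/100.00 = 0.4876
(1−p)/p = 0.4876/1 = 0.4876  ⇒  p = 1/(1 + 0.4876) = 0.6722
Tx-156: 67.22%, Tx-158: 32.78%.

67.22%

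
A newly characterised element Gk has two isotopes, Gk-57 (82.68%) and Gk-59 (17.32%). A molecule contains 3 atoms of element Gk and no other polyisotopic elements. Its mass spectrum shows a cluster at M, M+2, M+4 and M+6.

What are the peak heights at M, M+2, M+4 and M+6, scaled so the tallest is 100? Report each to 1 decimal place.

100.0 : 62.8 : 13.2 : 0.9

Expanding (0.8268 + 0.1732)^3:
P(M) = 0.8268^3 = 0.565199
P(M+2) = 3 × 0.8268^2 × 0.1732^1 = 0.355198
P(M+4) = 3 × 0.8268^1 × 0.1732^2 = 0.074408
P(M+6) = 0.1732^3 = 0.005196
The M peak is largest (0.565199); scaling to 100 gives 100.0 : 62.8 : 13.2 : 0.9.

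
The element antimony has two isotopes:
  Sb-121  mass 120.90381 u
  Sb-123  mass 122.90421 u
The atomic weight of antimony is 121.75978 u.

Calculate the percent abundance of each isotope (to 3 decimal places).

Sb-121: 57.210%, Sb-123: 42.790%

Writing the weighted mean with unknown fraction x of Sb-121:
120.90381·x + 122.90421·(1 − x) = 121.75978
(120.90381 − 122.90421)·x = 121.75978 − 122.90421
x = -1.14443 / -2.00040 = 0.57210 → 57.210% Sb-121, 42.790% Sb-123.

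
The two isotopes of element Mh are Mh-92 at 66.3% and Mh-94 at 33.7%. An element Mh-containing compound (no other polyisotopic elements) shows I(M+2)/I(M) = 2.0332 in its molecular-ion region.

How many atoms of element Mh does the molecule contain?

4

With n Mh atoms, P(M+2)/P(M) = C(n,1)·p^(n−1)q / p^n = n·q/p = n · 0.337/0.663.
n = 2.0332 × 0.663/0.337 = 4.00 ≈ 4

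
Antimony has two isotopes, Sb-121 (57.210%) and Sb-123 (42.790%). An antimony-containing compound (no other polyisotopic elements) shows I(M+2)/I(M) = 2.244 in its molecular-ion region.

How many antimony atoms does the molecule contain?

The M+2/M ratio from n Sb atoms is n · q/p = n · 0.42790/0.57210.
n = 2.244 × 0.57210/0.42790 = 3.00 ≈ 3

3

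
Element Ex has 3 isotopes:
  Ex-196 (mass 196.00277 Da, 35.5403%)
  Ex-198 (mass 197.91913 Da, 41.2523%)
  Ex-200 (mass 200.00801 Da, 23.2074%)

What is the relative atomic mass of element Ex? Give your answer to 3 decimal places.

Average mass = Σ (abundance × isotope mass) = 0.355403 × 196.00277 + 0.412523 × 197.91913 + 0.232074 × 200.00801
= 69.659972 + 81.646193 + 46.416659 = 197.722824 Da

197.723 Da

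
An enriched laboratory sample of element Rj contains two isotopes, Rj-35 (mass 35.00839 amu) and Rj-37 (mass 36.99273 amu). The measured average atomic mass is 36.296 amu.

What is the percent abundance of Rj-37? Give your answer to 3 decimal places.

64.889%

Let x be the fractional abundance of Rj-35; then Rj-37 has abundance 1 − x.
35.00839·x + 36.99273·(1 − x) = 36.296
(35.00839 − 36.99273)·x = 36.296 − 36.99273
x = -0.69673 / -1.98434 = 0.35111 → 35.111% Rj-35, 64.889% Rj-37.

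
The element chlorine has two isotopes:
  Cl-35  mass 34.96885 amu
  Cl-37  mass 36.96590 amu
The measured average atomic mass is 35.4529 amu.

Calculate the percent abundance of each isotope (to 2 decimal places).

Cl-35: 75.76%, Cl-37: 24.24%

Let x be the fractional abundance of Cl-35; then Cl-37 has abundance 1 − x.
34.96885·x + 36.96590·(1 − x) = 35.4529
(34.96885 − 36.96590)·x = 35.4529 − 36.96590
x = -1.51300 / -1.99705 = 0.75762 → 75.76% Cl-35, 24.24% Cl-37.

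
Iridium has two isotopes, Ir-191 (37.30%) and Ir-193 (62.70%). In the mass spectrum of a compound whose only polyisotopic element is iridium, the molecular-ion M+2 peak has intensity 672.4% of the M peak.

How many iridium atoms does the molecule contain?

The M+2/M ratio from n Ir atoms is n · q/p = n · 0.6270/0.3730.
n = 6.724 × 0.3730/0.6270 = 4.00 ≈ 4

4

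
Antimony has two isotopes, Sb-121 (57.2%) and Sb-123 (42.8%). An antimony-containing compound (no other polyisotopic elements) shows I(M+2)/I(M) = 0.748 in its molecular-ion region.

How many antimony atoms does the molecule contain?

With n Sb atoms, P(M+2)/P(M) = C(n,1)·p^(n−1)q / p^n = n·q/p = n · 0.428/0.572.
n = 0.748 × 0.572/0.428 = 1.00 ≈ 1

1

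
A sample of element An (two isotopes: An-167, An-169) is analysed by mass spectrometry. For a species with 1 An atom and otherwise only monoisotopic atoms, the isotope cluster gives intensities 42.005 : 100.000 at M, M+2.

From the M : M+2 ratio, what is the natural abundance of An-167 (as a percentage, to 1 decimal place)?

29.6%

If p is the fraction of An that is An-167, then I(M+2)/I(M) = [C(1,1)·p^0·(1−p)] / p^1 = 1·(1−p)/p = 100.000/42.005 = 2.3807
(1−p)/p = 2.3807/1 = 2.3807  ⇒  p = 1/(1 + 2.3807) = 0.2958
An-167: 29.6%, An-169: 70.4%.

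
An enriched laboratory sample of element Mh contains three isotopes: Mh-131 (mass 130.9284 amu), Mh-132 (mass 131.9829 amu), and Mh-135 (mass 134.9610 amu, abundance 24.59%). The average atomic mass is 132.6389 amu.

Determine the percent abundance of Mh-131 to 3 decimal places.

7.237%

The remaining 75.41% is split between Mh-131 (fraction x) and Mh-132 (fraction 0.7541 − x).
Substituting: 130.9284x + 131.9829(0.7541 − x) = 99.4519901
(130.9284 − 131.9829)x = -0.07631479  ⇒  x = 0.07237, y = 0.68173
Mh-131: 7.237%, Mh-132: 68.173%.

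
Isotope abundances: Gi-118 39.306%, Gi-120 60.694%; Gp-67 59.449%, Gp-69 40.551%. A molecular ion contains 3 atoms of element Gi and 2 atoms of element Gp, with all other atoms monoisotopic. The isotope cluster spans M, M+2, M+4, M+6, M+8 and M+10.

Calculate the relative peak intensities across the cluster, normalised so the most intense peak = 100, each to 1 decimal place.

Element Gi pattern (n=3): 0.06072626 : 0.2813097 : 0.4343818 : 0.22358223
Element Gp pattern (n=2): 0.35341836 : 0.48214328 : 0.16443836
Convolve the two distributions (both contribute in 2-u steps):
  M: 0.06072626×0.35341836 = 0.021462
  M+2: 0.06072626×0.48214328 + 0.2813097×0.35341836 = 0.128699
  M+4: 0.06072626×0.16443836 + 0.2813097×0.48214328 + 0.4343818×0.35341836 = 0.299136
  M+6: 0.2813097×0.16443836 + 0.4343818×0.48214328 + 0.22358223×0.35341836 = 0.334710
  M+8: 0.4343818×0.16443836 + 0.22358223×0.48214328 = 0.179228
  M+10: 0.22358223×0.16443836 = 0.036765
Scale to base peak (0.334710) = 100: 6.4 : 38.5 : 89.4 : 100.0 : 53.5 : 11.0

6.4 : 38.5 : 89.4 : 100.0 : 53.5 : 11.0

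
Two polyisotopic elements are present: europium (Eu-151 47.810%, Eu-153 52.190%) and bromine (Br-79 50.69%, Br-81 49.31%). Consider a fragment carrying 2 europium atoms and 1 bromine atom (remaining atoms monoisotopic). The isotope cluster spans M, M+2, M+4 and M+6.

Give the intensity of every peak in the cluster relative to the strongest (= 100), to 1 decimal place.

30.2 : 95.2 : 100.0 : 35.0

Europium pattern (n=2): 0.22857961 : 0.49904078 : 0.27237961
Bromine pattern (n=1): 0.5069 : 0.4931
Convolve the two distributions (both contribute in 2-u steps):
  M: 0.22857961×0.5069 = 0.115867
  M+2: 0.22857961×0.4931 + 0.49904078×0.5069 = 0.365676
  M+4: 0.49904078×0.4931 + 0.27237961×0.5069 = 0.384146
  M+6: 0.27237961×0.4931 = 0.134310
Scale to base peak (0.384146) = 100: 30.2 : 95.2 : 100.0 : 35.0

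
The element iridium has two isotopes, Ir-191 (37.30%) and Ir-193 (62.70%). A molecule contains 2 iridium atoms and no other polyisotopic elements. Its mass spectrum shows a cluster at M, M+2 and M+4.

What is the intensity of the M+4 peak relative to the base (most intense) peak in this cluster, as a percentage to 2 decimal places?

84.05%

Binomial terms of (0.3730 + 0.6270)^2: M 0.1391, M+2 0.4677, M+4 0.3931 → M+2 is the base peak.
P(M+2) = C(2,1) × 0.3730^1 × 0.6270^1 = 2 × 0.3730 × 0.6270 = 0.467742 (base)
P(M+4) = C(2,2) × 0.3730^0 × 0.6270^2 = 1 × 1.0000 × 0.393129 = 0.393129
Relative intensity = 0.393129 / 0.467742 × 100 = 84.05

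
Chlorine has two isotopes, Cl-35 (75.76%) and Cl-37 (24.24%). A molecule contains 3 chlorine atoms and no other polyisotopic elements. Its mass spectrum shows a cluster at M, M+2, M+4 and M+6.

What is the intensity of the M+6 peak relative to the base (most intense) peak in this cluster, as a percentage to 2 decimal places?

Binomial terms of (0.7576 + 0.2424)^3: M 0.4348, M+2 0.4174, M+4 0.1335, M+6 0.0142 → M is the base peak.
P(M) = C(3,0) × 0.7576^3 × 0.2424^0 = 1 × 0.4348304 × 1.0000 = 0.434830 (base)
P(M+6) = C(3,3) × 0.7576^0 × 0.2424^3 = 1 × 1.0000 × 0.01424288 = 0.014243
Relative intensity = 0.014243 / 0.434830 × 100 = 3.28

3.28%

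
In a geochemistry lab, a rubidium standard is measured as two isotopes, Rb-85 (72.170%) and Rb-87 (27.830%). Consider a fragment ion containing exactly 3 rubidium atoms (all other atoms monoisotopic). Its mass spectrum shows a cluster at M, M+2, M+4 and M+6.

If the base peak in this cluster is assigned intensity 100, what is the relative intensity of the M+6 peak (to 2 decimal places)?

(0.72170 + 0.27830)^3 gives M 0.3759, M+2 0.4349, M+4 0.1677, M+6 0.0216; the largest is M+2.
P(M+2) = C(3,1) × 0.72170^2 × 0.27830^1 = 3 × 0.52085089 × 0.2783 = 0.434858 (base)
P(M+6) = C(3,3) × 0.72170^0 × 0.27830^3 = 1 × 1.0000 × 0.02155458 = 0.021555
Relative intensity = 0.021555 / 0.434858 × 100 = 4.96

4.96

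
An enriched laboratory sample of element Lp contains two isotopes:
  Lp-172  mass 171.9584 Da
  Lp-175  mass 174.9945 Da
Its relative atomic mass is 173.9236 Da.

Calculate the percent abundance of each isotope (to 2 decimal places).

Let x be the fractional abundance of Lp-172; then Lp-175 has abundance 1 − x.
171.9584·x + 174.9945·(1 − x) = 173.9236
(171.9584 − 174.9945)·x = 173.9236 − 174.9945
x = -1.0709 / -3.0361 = 0.35272 → 35.27% Lp-172, 64.73% Lp-175.

Lp-172: 35.27%, Lp-175: 64.73%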